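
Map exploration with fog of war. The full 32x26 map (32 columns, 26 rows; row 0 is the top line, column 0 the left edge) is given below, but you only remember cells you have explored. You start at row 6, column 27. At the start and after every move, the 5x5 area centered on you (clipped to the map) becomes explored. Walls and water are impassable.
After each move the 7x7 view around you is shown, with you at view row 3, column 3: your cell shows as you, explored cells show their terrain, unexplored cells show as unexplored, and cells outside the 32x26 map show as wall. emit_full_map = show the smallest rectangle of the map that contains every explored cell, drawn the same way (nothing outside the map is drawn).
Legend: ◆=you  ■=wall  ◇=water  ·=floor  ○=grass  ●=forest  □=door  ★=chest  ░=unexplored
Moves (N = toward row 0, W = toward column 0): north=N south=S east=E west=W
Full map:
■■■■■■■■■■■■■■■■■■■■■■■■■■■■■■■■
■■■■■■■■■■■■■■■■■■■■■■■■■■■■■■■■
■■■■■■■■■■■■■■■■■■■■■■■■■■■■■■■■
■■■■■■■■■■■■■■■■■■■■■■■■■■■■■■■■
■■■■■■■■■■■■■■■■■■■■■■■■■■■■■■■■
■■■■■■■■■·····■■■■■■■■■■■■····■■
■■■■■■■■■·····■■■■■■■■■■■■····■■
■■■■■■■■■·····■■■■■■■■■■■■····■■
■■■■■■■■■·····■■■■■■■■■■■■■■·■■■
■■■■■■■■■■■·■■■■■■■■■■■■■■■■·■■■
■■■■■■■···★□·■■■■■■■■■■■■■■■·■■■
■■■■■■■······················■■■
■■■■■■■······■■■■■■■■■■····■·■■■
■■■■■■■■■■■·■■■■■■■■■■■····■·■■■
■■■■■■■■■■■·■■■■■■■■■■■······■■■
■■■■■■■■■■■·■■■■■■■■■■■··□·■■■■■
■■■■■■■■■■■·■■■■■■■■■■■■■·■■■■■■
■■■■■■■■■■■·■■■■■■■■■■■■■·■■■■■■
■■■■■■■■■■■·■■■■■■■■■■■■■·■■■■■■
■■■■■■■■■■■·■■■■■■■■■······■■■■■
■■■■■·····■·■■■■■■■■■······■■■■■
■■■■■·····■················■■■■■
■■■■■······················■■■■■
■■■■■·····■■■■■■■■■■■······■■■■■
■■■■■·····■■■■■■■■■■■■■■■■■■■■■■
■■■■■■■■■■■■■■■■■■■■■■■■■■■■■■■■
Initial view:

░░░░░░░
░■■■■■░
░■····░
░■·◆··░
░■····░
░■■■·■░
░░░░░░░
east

░░░░░░░
■■■■■■░
■····■░
■··◆·■░
■····■░
■■■·■■░
░░░░░░░

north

░░░░░░░
░■■■■■░
■■■■■■░
■··◆·■░
■····■░
■····■░
■■■·■■░

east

░░░░░░■
■■■■■■■
■■■■■■■
···◆■■■
····■■■
····■■■
■■·■■░■

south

■■■■■■■
■■■■■■■
····■■■
···◆■■■
····■■■
■■·■■■■
░░░░░░■

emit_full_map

░■■■■■■
■■■■■■■
■····■■
■···◆■■
■····■■
■■■·■■■

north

░░░░░░■
■■■■■■■
■■■■■■■
···◆■■■
····■■■
····■■■
■■·■■■■

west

░░░░░░░
░■■■■■■
■■■■■■■
■··◆·■■
■····■■
■····■■
■■■·■■■

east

░░░░░░■
■■■■■■■
■■■■■■■
···◆■■■
····■■■
····■■■
■■·■■■■

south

■■■■■■■
■■■■■■■
····■■■
···◆■■■
····■■■
■■·■■■■
░░░░░░■

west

░■■■■■■
■■■■■■■
■····■■
■··◆·■■
■····■■
■■■·■■■
░░░░░░░


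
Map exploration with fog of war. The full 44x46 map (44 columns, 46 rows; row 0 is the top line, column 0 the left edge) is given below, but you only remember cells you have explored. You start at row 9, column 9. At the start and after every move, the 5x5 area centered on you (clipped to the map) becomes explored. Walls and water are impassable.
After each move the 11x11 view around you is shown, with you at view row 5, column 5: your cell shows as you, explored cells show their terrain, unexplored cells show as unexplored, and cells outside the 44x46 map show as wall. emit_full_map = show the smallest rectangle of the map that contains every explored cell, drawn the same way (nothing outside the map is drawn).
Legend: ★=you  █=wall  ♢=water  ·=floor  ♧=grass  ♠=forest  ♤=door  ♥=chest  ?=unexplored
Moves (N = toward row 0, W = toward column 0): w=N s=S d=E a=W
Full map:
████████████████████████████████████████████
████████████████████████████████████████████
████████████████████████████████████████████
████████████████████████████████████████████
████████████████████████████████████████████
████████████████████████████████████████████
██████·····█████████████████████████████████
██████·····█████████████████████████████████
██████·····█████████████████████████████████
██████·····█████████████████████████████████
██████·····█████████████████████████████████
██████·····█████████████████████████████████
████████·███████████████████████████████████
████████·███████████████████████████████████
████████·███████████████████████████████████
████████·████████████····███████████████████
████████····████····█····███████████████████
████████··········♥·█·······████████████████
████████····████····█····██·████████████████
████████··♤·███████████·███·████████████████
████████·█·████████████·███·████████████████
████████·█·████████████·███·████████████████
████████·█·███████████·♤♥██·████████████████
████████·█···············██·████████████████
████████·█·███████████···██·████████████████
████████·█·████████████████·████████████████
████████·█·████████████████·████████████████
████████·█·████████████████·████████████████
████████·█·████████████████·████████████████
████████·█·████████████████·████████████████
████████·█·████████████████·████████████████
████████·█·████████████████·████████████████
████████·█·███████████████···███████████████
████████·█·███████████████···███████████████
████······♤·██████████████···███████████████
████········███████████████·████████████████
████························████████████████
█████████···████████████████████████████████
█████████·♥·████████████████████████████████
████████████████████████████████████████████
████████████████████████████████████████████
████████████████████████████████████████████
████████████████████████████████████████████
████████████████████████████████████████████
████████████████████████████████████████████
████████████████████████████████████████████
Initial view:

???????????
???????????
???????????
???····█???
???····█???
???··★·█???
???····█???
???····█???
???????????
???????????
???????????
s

???????????
???????????
???····█???
???····█???
???····█???
???··★·█???
???····█???
???█·███???
???????????
???????????
???????????

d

???????????
???????????
??····█????
??····██???
??····██???
??···★██???
??····██???
??█·████???
???????????
???????????
???????????

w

???????????
???????????
???????????
??····██???
??····██???
??···★██???
??····██???
??····██???
??█·████???
???????????
???????????

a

???????????
???????????
???????????
???····██??
???····██??
???··★·██??
???····██??
???····██??
???█·████??
???????????
???????????

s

???????????
???????????
???····██??
???····██??
???····██??
???··★·██??
???····██??
???█·████??
???????????
???????????
???????????

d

???????????
???????????
??····██???
??····██???
??····██???
??···★██???
??····██???
??█·████???
???????????
???????????
???????????

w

???????????
???????????
???????????
??····██???
??····██???
??···★██???
??····██???
??····██???
??█·████???
???????????
???????????

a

???????????
???????????
???????????
???····██??
???····██??
???··★·██??
???····██??
???····██??
???█·████??
???????????
???????????

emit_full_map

····██
····██
··★·██
····██
····██
█·████


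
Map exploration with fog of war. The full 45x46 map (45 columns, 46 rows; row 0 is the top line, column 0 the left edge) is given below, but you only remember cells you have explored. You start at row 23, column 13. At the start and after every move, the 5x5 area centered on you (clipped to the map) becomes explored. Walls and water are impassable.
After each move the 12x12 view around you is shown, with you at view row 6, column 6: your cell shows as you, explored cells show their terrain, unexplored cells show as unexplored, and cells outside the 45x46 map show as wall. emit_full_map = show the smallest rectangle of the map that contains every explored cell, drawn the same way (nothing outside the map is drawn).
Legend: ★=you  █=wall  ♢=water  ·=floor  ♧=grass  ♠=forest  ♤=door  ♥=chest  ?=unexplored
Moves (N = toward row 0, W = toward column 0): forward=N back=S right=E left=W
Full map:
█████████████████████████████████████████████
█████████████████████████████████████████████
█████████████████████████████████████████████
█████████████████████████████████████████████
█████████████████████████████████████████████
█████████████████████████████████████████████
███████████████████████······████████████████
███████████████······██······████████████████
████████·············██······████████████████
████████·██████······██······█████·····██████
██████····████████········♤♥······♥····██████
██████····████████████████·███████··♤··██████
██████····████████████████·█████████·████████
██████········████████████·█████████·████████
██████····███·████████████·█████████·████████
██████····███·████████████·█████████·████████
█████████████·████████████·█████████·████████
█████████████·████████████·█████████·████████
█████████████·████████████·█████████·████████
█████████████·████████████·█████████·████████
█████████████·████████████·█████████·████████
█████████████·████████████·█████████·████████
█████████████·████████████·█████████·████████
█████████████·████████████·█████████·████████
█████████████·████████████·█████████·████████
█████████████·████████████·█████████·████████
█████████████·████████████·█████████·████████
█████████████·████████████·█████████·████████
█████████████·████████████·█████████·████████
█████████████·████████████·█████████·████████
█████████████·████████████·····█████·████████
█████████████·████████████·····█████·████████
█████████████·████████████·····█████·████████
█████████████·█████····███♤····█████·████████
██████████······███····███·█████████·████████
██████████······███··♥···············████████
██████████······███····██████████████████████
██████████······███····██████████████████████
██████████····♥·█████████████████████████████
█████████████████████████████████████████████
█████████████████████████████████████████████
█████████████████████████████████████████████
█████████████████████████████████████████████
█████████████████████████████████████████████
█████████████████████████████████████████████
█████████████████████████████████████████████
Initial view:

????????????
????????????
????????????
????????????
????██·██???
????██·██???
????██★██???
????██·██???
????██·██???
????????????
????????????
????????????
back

????????????
????????????
????????????
????██·██???
????██·██???
????██·██???
????██★██???
????██·██???
????██·██???
????????????
????????????
????????????

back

????????????
????????????
????██·██???
????██·██???
????██·██???
????██·██???
????██★██???
????██·██???
????██·██???
????????????
????????????
????????????

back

????????????
????██·██???
????██·██???
????██·██???
????██·██???
????██·██???
????██★██???
????██·██???
????██·██???
????????????
????????????
????????????

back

????██·██???
????██·██???
????██·██???
????██·██???
????██·██???
????██·██???
????██★██???
????██·██???
????██·██???
????????????
????????????
????????????

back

????██·██???
????██·██???
????██·██???
????██·██???
????██·██???
????██·██???
????██★██???
????██·██???
????██·██???
????????????
????????????
????????????

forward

????██·██???
????██·██???
????██·██???
????██·██???
????██·██???
????██·██???
????██★██???
????██·██???
????██·██???
????██·██???
????????????
????????????


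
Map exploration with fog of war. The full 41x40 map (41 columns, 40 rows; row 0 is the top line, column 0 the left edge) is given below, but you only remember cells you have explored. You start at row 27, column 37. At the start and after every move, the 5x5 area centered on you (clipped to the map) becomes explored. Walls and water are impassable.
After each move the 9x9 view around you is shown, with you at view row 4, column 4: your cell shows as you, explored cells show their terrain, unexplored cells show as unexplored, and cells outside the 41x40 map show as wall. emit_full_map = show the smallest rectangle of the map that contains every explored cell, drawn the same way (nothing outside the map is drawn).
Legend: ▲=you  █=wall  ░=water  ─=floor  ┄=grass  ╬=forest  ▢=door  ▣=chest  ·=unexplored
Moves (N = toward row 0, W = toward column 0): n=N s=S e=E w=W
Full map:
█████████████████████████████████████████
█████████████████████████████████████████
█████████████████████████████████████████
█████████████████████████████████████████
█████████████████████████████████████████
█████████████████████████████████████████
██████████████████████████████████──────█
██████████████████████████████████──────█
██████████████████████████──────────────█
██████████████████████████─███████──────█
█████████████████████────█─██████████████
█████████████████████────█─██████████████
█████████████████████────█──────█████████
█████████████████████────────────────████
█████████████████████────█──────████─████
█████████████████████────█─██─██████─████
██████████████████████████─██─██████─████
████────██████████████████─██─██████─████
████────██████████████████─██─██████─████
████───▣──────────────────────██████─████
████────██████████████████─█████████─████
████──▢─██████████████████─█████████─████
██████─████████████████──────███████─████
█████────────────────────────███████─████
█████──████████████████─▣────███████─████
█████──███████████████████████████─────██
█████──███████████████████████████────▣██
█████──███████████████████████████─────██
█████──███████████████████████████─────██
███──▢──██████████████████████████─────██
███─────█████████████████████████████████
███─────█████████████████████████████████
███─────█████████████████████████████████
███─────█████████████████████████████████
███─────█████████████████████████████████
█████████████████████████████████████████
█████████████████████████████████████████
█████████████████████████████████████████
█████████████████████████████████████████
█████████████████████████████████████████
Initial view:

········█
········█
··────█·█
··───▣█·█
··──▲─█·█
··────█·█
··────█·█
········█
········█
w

·········
·········
··─────█·
··────▣█·
··──▲──█·
··─────█·
··─────█·
·········
·········

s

·········
··─────█·
··────▣█·
··─────█·
··──▲──█·
··─────█·
··█████··
·········
·········

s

··─────█·
··────▣█·
··─────█·
··─────█·
··──▲──█·
··█████··
··█████··
·········
·········

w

···─────█
···────▣█
··█─────█
··█─────█
··█─▲───█
··██████·
··██████·
·········
·········

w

····─────
····────▣
··██─────
··██─────
··██▲────
··███████
··███████
·········
·········

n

·········
····─────
··██────▣
··██─────
··██▲────
··██─────
··███████
··███████
·········

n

·········
·········
··██─────
··██────▣
··██▲────
··██─────
··██─────
··███████
··███████

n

·········
·········
··████─··
··██─────
··██▲───▣
··██─────
··██─────
··██─────
··███████

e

·········
·········
·████─█··
·██─────█
·██─▲──▣█
·██─────█
·██─────█
·██─────█
·███████·

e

·········
·········
████─██··
██─────█·
██──▲─▣█·
██─────█·
██─────█·
██─────█·
███████··

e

········█
········█
███─███·█
█─────█·█
█───▲▣█·█
█─────█·█
█─────█·█
█─────█·█
██████··█

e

·······██
·······██
██─██████
─────████
────▲████
─────████
─────████
─────█·██
█████··██

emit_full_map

████─████
██─────██
██────▲██
██─────██
██─────██
██─────█·
███████··
███████··

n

·······██
·······██
··─██████
██─██████
────▲████
────▣████
─────████
─────████
─────█·██

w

········█
········█
··█─█████
███─█████
█───▲─███
█────▣███
█─────███
█─────███
█─────█·█

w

·········
·········
··██─████
████─████
██──▲──██
██────▣██
██─────██
██─────██
██─────█·

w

·········
·········
··███─███
·████─███
·██─▲───█
·██────▣█
·██─────█
·██─────█
·██─────█

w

·········
·········
··████─██
··████─██
··██▲────
··██────▣
··██─────
··██─────
··██─────

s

·········
··████─██
··████─██
··██─────
··██▲───▣
··██─────
··██─────
··██─────
··███████

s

··████─██
··████─██
··██─────
··██────▣
··██▲────
··██─────
··██─────
··███████
··███████

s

··████─██
··██─────
··██────▣
··██─────
··██▲────
··██─────
··███████
··███████
·········

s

··██─────
··██────▣
··██─────
··██─────
··██▲────
··███████
··███████
·········
·········

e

·██─────█
·██────▣█
·██─────█
·██─────█
·██─▲───█
·███████·
·███████·
·········
·········

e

██─────██
██────▣██
██─────██
██─────██
██──▲──█·
███████··
███████··
·········
·········

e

█─────███
█────▣███
█─────███
█─────███
█───▲─█·█
███████·█
███████·█
········█
········█

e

─────████
────▣████
─────████
─────████
────▲████
█████████
█████████
·······██
·······██

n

██─██████
─────████
────▣████
─────████
────▲████
─────████
█████████
█████████
·······██

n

██─██████
██─██████
─────████
────▣████
────▲████
─────████
─────████
█████████
█████████

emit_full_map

████─████
████─████
██─────██
██────▣██
██────▲██
██─────██
██─────██
█████████
█████████

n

·······██
██─██████
██─██████
─────████
────▲████
─────████
─────████
─────████
█████████

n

·······██
·······██
██─██████
██─██████
────▲████
────▣████
─────████
─────████
─────████

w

········█
········█
███─█████
███─█████
█───▲─███
█────▣███
█─────███
█─────███
█─────███

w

·········
·········
████─████
████─████
██──▲──██
██────▣██
██─────██
██─────██
██─────██

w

·········
·········
·████─███
·████─███
·██─▲───█
·██────▣█
·██─────█
·██─────█
·██─────█

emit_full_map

████─████
████─████
██─▲───██
██────▣██
██─────██
██─────██
██─────██
█████████
█████████

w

·········
·········
··████─██
··████─██
··██▲────
··██────▣
··██─────
··██─────
··██─────

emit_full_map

████─████
████─████
██▲────██
██────▣██
██─────██
██─────██
██─────██
█████████
█████████


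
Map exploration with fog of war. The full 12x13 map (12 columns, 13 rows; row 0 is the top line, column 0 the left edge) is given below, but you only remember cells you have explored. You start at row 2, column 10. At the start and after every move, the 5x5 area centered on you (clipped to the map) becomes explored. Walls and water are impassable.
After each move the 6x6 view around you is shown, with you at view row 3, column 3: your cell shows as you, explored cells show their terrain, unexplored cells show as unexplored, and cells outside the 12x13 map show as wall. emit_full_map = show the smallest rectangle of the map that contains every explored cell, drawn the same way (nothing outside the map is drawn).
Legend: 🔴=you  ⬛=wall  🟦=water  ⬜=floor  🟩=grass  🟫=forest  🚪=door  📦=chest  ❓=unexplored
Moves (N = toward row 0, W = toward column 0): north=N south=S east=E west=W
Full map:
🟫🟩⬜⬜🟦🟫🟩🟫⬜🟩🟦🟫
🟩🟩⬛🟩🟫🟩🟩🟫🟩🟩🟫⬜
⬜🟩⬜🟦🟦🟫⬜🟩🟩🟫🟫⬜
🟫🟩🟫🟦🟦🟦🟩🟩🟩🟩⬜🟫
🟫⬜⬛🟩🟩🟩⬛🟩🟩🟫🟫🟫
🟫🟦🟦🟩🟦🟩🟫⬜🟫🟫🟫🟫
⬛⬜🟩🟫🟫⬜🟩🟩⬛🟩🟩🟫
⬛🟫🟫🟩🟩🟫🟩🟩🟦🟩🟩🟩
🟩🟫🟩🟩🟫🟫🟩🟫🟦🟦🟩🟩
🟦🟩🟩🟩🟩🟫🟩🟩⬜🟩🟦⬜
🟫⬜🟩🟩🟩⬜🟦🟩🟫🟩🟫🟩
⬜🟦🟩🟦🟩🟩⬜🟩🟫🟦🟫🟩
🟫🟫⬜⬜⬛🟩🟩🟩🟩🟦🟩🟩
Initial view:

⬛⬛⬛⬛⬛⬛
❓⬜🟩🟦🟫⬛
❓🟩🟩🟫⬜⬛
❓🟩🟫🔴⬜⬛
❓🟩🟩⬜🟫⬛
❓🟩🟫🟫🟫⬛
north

⬛⬛⬛⬛⬛⬛
⬛⬛⬛⬛⬛⬛
❓⬜🟩🟦🟫⬛
❓🟩🟩🔴⬜⬛
❓🟩🟫🟫⬜⬛
❓🟩🟩⬜🟫⬛

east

⬛⬛⬛⬛⬛⬛
⬛⬛⬛⬛⬛⬛
⬜🟩🟦🟫⬛⬛
🟩🟩🟫🔴⬛⬛
🟩🟫🟫⬜⬛⬛
🟩🟩⬜🟫⬛⬛

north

⬛⬛⬛⬛⬛⬛
⬛⬛⬛⬛⬛⬛
⬛⬛⬛⬛⬛⬛
⬜🟩🟦🔴⬛⬛
🟩🟩🟫⬜⬛⬛
🟩🟫🟫⬜⬛⬛

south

⬛⬛⬛⬛⬛⬛
⬛⬛⬛⬛⬛⬛
⬜🟩🟦🟫⬛⬛
🟩🟩🟫🔴⬛⬛
🟩🟫🟫⬜⬛⬛
🟩🟩⬜🟫⬛⬛

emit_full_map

⬜🟩🟦🟫
🟩🟩🟫🔴
🟩🟫🟫⬜
🟩🟩⬜🟫
🟩🟫🟫🟫

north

⬛⬛⬛⬛⬛⬛
⬛⬛⬛⬛⬛⬛
⬛⬛⬛⬛⬛⬛
⬜🟩🟦🔴⬛⬛
🟩🟩🟫⬜⬛⬛
🟩🟫🟫⬜⬛⬛


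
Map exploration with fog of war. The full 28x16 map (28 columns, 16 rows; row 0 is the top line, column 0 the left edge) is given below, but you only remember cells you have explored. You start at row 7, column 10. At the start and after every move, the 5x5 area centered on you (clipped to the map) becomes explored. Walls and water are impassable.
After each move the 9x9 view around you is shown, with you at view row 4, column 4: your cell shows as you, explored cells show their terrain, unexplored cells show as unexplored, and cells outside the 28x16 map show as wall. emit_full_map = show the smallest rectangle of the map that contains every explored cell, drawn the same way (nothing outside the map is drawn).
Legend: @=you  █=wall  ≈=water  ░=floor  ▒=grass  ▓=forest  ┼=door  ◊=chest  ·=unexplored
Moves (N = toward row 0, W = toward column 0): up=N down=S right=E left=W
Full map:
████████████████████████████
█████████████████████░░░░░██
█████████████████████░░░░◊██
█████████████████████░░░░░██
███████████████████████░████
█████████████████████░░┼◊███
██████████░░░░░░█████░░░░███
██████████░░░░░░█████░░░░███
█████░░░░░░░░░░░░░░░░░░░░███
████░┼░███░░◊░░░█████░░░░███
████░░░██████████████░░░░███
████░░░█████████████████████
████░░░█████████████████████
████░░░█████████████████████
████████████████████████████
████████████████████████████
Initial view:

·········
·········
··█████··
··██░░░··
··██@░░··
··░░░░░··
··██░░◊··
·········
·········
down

·········
··█████··
··██░░░··
··██░░░··
··░░@░░··
··██░░◊··
··█████··
·········
·········

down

··█████··
··██░░░··
··██░░░··
··░░░░░··
··██@░◊··
··█████··
··█████··
·········
·········

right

·█████···
·██░░░···
·██░░░░··
·░░░░░░··
·██░@◊░··
·██████··
·██████··
·········
·········

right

█████····
██░░░····
██░░░░░··
░░░░░░░··
██░░@░░··
███████··
███████··
·········
·········

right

████·····
█░░░·····
█░░░░░░··
░░░░░░░··
█░░◊@░░··
███████··
███████··
·········
·········

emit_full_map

█████···
██░░░···
██░░░░░░
░░░░░░░░
██░░◊@░░
████████
████████

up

·········
████·····
█░░░░░░··
█░░░░░░··
░░░░@░░··
█░░◊░░░··
███████··
███████··
·········

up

·········
·········
███████··
█░░░░░░··
█░░░@░░··
░░░░░░░··
█░░◊░░░··
███████··
███████··

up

·········
·········
··█████··
███████··
█░░░@░░··
█░░░░░░··
░░░░░░░··
█░░◊░░░··
███████··

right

·········
·········
·██████··
███████··
░░░░@░█··
░░░░░░█··
░░░░░░░··
░░◊░░░···
██████···

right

·········
·········
███████··
███████··
░░░░@██··
░░░░░██··
░░░░░░░··
░◊░░░····
█████····

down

·········
███████··
███████··
░░░░░██··
░░░░@██··
░░░░░░░··
░◊░░░██··
█████····
█████····

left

·········
·███████·
████████·
░░░░░░██·
░░░░@░██·
░░░░░░░░·
░░◊░░░██·
██████···
██████···

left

·········
··███████
█████████
█░░░░░░██
█░░░@░░██
░░░░░░░░░
█░░◊░░░██
███████··
███████··

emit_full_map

···███████
██████████
██░░░░░░██
██░░░@░░██
░░░░░░░░░░
██░░◊░░░██
████████··
████████··

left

·········
···██████
█████████
██░░░░░░█
██░░@░░░█
░░░░░░░░░
██░░◊░░░█
████████·
████████·

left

·········
····█████
·████████
·██░░░░░░
·██░@░░░░
·░░░░░░░░
·██░░◊░░░
·████████
·████████

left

·········
·····████
··███████
··██░░░░░
··██@░░░░
··░░░░░░░
··██░░◊░░
··███████
··███████

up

·········
·········
··███████
··███████
··██@░░░░
··██░░░░░
··░░░░░░░
··██░░◊░░
··███████

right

·········
·········
·████████
·████████
·██░@░░░░
·██░░░░░░
·░░░░░░░░
·██░░◊░░░
·████████

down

·········
·████████
·████████
·██░░░░░░
·██░@░░░░
·░░░░░░░░
·██░░◊░░░
·████████
·████████

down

·████████
·████████
·██░░░░░░
·██░░░░░░
·░░░@░░░░
·██░░◊░░░
·████████
·████████
·········

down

·████████
·██░░░░░░
·██░░░░░░
·░░░░░░░░
·██░@◊░░░
·████████
·████████
·········
·········

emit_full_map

██████████
██████████
██░░░░░░██
██░░░░░░██
░░░░░░░░░░
██░@◊░░░██
████████··
████████··

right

█████████
██░░░░░░█
██░░░░░░█
░░░░░░░░░
██░░@░░░█
████████·
████████·
·········
·········

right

█████████
█░░░░░░██
█░░░░░░██
░░░░░░░░░
█░░◊@░░██
███████··
███████··
·········
·········

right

████████·
░░░░░░██·
░░░░░░██·
░░░░░░░░·
░░◊░@░██·
███████··
███████··
·········
·········

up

████████·
████████·
░░░░░░██·
░░░░░░██·
░░░░@░░░·
░░◊░░░██·
███████··
███████··
·········

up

·········
████████·
████████·
░░░░░░██·
░░░░@░██·
░░░░░░░░·
░░◊░░░██·
███████··
███████··

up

·········
·········
████████·
████████·
░░░░@░██·
░░░░░░██·
░░░░░░░░·
░░◊░░░██·
███████··

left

·········
·········
█████████
█████████
█░░░@░░██
█░░░░░░██
░░░░░░░░░
█░░◊░░░██
████████·

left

·········
·········
█████████
█████████
██░░@░░░█
██░░░░░░█
░░░░░░░░░
██░░◊░░░█
█████████

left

·········
·········
·████████
·████████
·██░@░░░░
·██░░░░░░
·░░░░░░░░
·██░░◊░░░
·████████

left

·········
·········
··███████
··███████
··██@░░░░
··██░░░░░
··░░░░░░░
··██░░◊░░
··███████

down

·········
··███████
··███████
··██░░░░░
··██@░░░░
··░░░░░░░
··██░░◊░░
··███████
··███████
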